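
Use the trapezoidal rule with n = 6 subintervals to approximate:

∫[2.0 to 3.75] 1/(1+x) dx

f(x) = 1/(1+x)
a = 2.0, b = 3.75, n = 6
h = (b - a)/n = 0.291667

Trapezoidal rule: (h/2)[f(x₀) + 2f(x₁) + 2f(x₂) + ... + f(xₙ)]

x_0 = 2.0000, f(x_0) = 0.333333, coefficient = 1
x_1 = 2.2917, f(x_1) = 0.303797, coefficient = 2
x_2 = 2.5833, f(x_2) = 0.279070, coefficient = 2
x_3 = 2.8750, f(x_3) = 0.258065, coefficient = 2
x_4 = 3.1667, f(x_4) = 0.240000, coefficient = 2
x_5 = 3.4583, f(x_5) = 0.224299, coefficient = 2
x_6 = 3.7500, f(x_6) = 0.210526, coefficient = 1

I ≈ (0.291667/2) × 3.154321 = 0.460005
Exact value: 0.459532
Error: 0.000473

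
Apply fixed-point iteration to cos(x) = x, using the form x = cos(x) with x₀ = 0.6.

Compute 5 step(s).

Equation: cos(x) = x
Fixed-point form: x = cos(x)
x₀ = 0.6

x_1 = g(0.600000) = 0.825336
x_2 = g(0.825336) = 0.678310
x_3 = g(0.678310) = 0.778634
x_4 = g(0.778634) = 0.711874
x_5 = g(0.711874) = 0.757139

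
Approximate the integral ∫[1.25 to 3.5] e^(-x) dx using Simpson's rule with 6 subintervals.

f(x) = e^(-x)
a = 1.25, b = 3.5, n = 6
h = (b - a)/n = 0.375000

Simpson's rule: (h/3)[f(x₀) + 4f(x₁) + 2f(x₂) + ... + f(xₙ)]

x_0 = 1.2500, f(x_0) = 0.286505, coefficient = 1
x_1 = 1.6250, f(x_1) = 0.196912, coefficient = 4
x_2 = 2.0000, f(x_2) = 0.135335, coefficient = 2
x_3 = 2.3750, f(x_3) = 0.093014, coefficient = 4
x_4 = 2.7500, f(x_4) = 0.063928, coefficient = 2
x_5 = 3.1250, f(x_5) = 0.043937, coefficient = 4
x_6 = 3.5000, f(x_6) = 0.030197, coefficient = 1

I ≈ (0.375000/3) × 2.050681 = 0.256335
Exact value: 0.256307
Error: 0.000028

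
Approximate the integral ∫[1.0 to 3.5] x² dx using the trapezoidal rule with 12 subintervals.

f(x) = x²
a = 1.0, b = 3.5, n = 12
h = (b - a)/n = 0.208333

Trapezoidal rule: (h/2)[f(x₀) + 2f(x₁) + 2f(x₂) + ... + f(xₙ)]

x_0 = 1.0000, f(x_0) = 1.000000, coefficient = 1
x_1 = 1.2083, f(x_1) = 1.460069, coefficient = 2
x_2 = 1.4167, f(x_2) = 2.006944, coefficient = 2
x_3 = 1.6250, f(x_3) = 2.640625, coefficient = 2
x_4 = 1.8333, f(x_4) = 3.361111, coefficient = 2
x_5 = 2.0417, f(x_5) = 4.168403, coefficient = 2
x_6 = 2.2500, f(x_6) = 5.062500, coefficient = 2
x_7 = 2.4583, f(x_7) = 6.043403, coefficient = 2
x_8 = 2.6667, f(x_8) = 7.111111, coefficient = 2
x_9 = 2.8750, f(x_9) = 8.265625, coefficient = 2
x_10 = 3.0833, f(x_10) = 9.506944, coefficient = 2
x_11 = 3.2917, f(x_11) = 10.835069, coefficient = 2
x_12 = 3.5000, f(x_12) = 12.250000, coefficient = 1

I ≈ (0.208333/2) × 134.173611 = 13.976418
Exact value: 13.958333
Error: 0.018084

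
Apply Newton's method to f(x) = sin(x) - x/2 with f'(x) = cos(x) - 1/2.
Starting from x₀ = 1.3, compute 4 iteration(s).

f(x) = sin(x) - x/2
f'(x) = cos(x) - 1/2
x₀ = 1.3

Newton-Raphson formula: x_{n+1} = x_n - f(x_n)/f'(x_n)

Iteration 1:
  f(1.300000) = 0.313558
  f'(1.300000) = -0.232501
  x_1 = 1.300000 - 0.313558/(-0.232501) = 2.648631
Iteration 2:
  f(2.648631) = -0.851078
  f'(2.648631) = -1.380935
  x_2 = 2.648631 - (-0.851078)/(-1.380935) = 2.032325
Iteration 3:
  f(2.032325) = -0.120790
  f'(2.032325) = -0.945317
  x_3 = 2.032325 - (-0.120790)/(-0.945317) = 1.904548
Iteration 4:
  f(1.904548) = -0.007454
  f'(1.904548) = -0.827590
  x_4 = 1.904548 - (-0.007454)/(-0.827590) = 1.895541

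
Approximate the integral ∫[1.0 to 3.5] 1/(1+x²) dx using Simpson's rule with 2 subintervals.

f(x) = 1/(1+x²)
a = 1.0, b = 3.5, n = 2
h = (b - a)/n = 1.250000

Simpson's rule: (h/3)[f(x₀) + 4f(x₁) + 2f(x₂) + ... + f(xₙ)]

x_0 = 1.0000, f(x_0) = 0.500000, coefficient = 1
x_1 = 2.2500, f(x_1) = 0.164948, coefficient = 4
x_2 = 3.5000, f(x_2) = 0.075472, coefficient = 1

I ≈ (1.250000/3) × 1.235266 = 0.514694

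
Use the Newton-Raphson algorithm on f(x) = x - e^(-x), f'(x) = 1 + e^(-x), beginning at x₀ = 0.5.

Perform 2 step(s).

f(x) = x - e^(-x)
f'(x) = 1 + e^(-x)
x₀ = 0.5

Newton-Raphson formula: x_{n+1} = x_n - f(x_n)/f'(x_n)

Iteration 1:
  f(0.500000) = -0.106531
  f'(0.500000) = 1.606531
  x_1 = 0.500000 - (-0.106531)/1.606531 = 0.566311
Iteration 2:
  f(0.566311) = -0.001305
  f'(0.566311) = 1.567616
  x_2 = 0.566311 - (-0.001305)/1.567616 = 0.567143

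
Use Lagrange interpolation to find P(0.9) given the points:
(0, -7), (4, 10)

Lagrange interpolation formula:
P(x) = Σ yᵢ × Lᵢ(x)
where Lᵢ(x) = Π_{j≠i} (x - xⱼ)/(xᵢ - xⱼ)

L_0(0.9) = (0.9 - 4)/(0 - 4) = 0.775000
L_1(0.9) = (0.9 - 0)/(4 - 0) = 0.225000

P(0.9) = (-7)×L_0(0.9) + 10×L_1(0.9)
P(0.9) = -3.175000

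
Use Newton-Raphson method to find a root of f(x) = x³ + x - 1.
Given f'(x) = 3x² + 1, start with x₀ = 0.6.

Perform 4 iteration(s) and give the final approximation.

f(x) = x³ + x - 1
f'(x) = 3x² + 1
x₀ = 0.6

Newton-Raphson formula: x_{n+1} = x_n - f(x_n)/f'(x_n)

Iteration 1:
  f(0.600000) = -0.184000
  f'(0.600000) = 2.080000
  x_1 = 0.600000 - (-0.184000)/2.080000 = 0.688462
Iteration 2:
  f(0.688462) = 0.014778
  f'(0.688462) = 2.421938
  x_2 = 0.688462 - 0.014778/2.421938 = 0.682360
Iteration 3:
  f(0.682360) = 0.000077
  f'(0.682360) = 2.396845
  x_3 = 0.682360 - 0.000077/2.396845 = 0.682328
Iteration 4:
  f(0.682328) = 0.000000
  f'(0.682328) = 2.396714
  x_4 = 0.682328 - 0.000000/2.396714 = 0.682328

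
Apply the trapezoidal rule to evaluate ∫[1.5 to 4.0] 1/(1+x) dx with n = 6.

f(x) = 1/(1+x)
a = 1.5, b = 4.0, n = 6
h = (b - a)/n = 0.416667

Trapezoidal rule: (h/2)[f(x₀) + 2f(x₁) + 2f(x₂) + ... + f(xₙ)]

x_0 = 1.5000, f(x_0) = 0.400000, coefficient = 1
x_1 = 1.9167, f(x_1) = 0.342857, coefficient = 2
x_2 = 2.3333, f(x_2) = 0.300000, coefficient = 2
x_3 = 2.7500, f(x_3) = 0.266667, coefficient = 2
x_4 = 3.1667, f(x_4) = 0.240000, coefficient = 2
x_5 = 3.5833, f(x_5) = 0.218182, coefficient = 2
x_6 = 4.0000, f(x_6) = 0.200000, coefficient = 1

I ≈ (0.416667/2) × 3.335411 = 0.694877
Exact value: 0.693147
Error: 0.001730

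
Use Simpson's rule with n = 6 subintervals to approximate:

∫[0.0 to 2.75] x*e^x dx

f(x) = x*e^x
a = 0.0, b = 2.75, n = 6
h = (b - a)/n = 0.458333

Simpson's rule: (h/3)[f(x₀) + 4f(x₁) + 2f(x₂) + ... + f(xₙ)]

x_0 = 0.0000, f(x_0) = 0.000000, coefficient = 1
x_1 = 0.4583, f(x_1) = 0.724825, coefficient = 4
x_2 = 0.9167, f(x_2) = 2.292528, coefficient = 2
x_3 = 1.3750, f(x_3) = 5.438230, coefficient = 4
x_4 = 1.8333, f(x_4) = 11.466952, coefficient = 2
x_5 = 2.2917, f(x_5) = 22.667814, coefficient = 4
x_6 = 2.7500, f(x_6) = 43.017238, coefficient = 1

I ≈ (0.458333/3) × 185.859674 = 28.395228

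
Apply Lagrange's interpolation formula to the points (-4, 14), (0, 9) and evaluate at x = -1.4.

Lagrange interpolation formula:
P(x) = Σ yᵢ × Lᵢ(x)
where Lᵢ(x) = Π_{j≠i} (x - xⱼ)/(xᵢ - xⱼ)

L_0(-1.4) = (-1.4 - 0)/(-4 - 0) = 0.350000
L_1(-1.4) = (-1.4 - (-4))/(0 - (-4)) = 0.650000

P(-1.4) = 14×L_0(-1.4) + 9×L_1(-1.4)
P(-1.4) = 10.750000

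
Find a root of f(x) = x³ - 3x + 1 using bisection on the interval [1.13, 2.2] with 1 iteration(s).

f(x) = x³ - 3x + 1
Initial interval: [1.13, 2.2]

Iteration 1:
  c_1 = (1.130000 + 2.200000)/2 = 1.665000
  f(c_1) = f(1.665000) = 0.620755
  f(a) × f(c) < 0, new interval: [1.130000, 1.665000]

After 1 iteration(s), the approximation is c_1 = 1.665000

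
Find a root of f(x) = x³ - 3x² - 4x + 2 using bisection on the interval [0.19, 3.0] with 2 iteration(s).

f(x) = x³ - 3x² - 4x + 2
Initial interval: [0.19, 3.0]

Iteration 1:
  c_1 = (0.190000 + 3.000000)/2 = 1.595000
  f(c_1) = f(1.595000) = -7.954355
  f(a) × f(c) < 0, new interval: [0.190000, 1.595000]
Iteration 2:
  c_2 = (0.190000 + 1.595000)/2 = 0.892500
  f(c_2) = f(0.892500) = -3.248742
  f(a) × f(c) < 0, new interval: [0.190000, 0.892500]

After 2 iteration(s), the approximation is c_2 = 0.892500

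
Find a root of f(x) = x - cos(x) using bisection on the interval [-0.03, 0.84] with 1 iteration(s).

f(x) = x - cos(x)
Initial interval: [-0.03, 0.84]

Iteration 1:
  c_1 = (-0.030000 + 0.840000)/2 = 0.405000
  f(c_1) = f(0.405000) = -0.514102
  f(a) × f(c) ≥ 0, new interval: [0.405000, 0.840000]

After 1 iteration(s), the approximation is c_1 = 0.405000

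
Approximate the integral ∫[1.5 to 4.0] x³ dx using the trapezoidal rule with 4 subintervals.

f(x) = x³
a = 1.5, b = 4.0, n = 4
h = (b - a)/n = 0.625000

Trapezoidal rule: (h/2)[f(x₀) + 2f(x₁) + 2f(x₂) + ... + f(xₙ)]

x_0 = 1.5000, f(x_0) = 3.375000, coefficient = 1
x_1 = 2.1250, f(x_1) = 9.595703, coefficient = 2
x_2 = 2.7500, f(x_2) = 20.796875, coefficient = 2
x_3 = 3.3750, f(x_3) = 38.443359, coefficient = 2
x_4 = 4.0000, f(x_4) = 64.000000, coefficient = 1

I ≈ (0.625000/2) × 205.046875 = 64.077148
Exact value: 62.734375
Error: 1.342773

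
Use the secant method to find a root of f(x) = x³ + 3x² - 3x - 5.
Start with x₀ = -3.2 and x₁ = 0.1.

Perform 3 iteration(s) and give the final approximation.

f(x) = x³ + 3x² - 3x - 5
x₀ = -3.2, x₁ = 0.1

Secant formula: x_{n+1} = x_n - f(x_n)(x_n - x_{n-1})/(f(x_n) - f(x_{n-1}))

Iteration 1:
  f(-3.200000) = 2.552000
  f(0.100000) = -5.269000
  x_2 = 0.100000 - (-5.269000)×(0.100000 - (-3.200000))/(-5.269000 - 2.552000)
       = -2.123207
Iteration 2:
  f(0.100000) = -5.269000
  f(-2.123207) = 5.322210
  x_3 = -2.123207 - 5.322210×(-2.123207 - 0.100000)/(5.322210 - (-5.269000))
       = -1.006019
Iteration 3:
  f(-2.123207) = 5.322210
  f(-1.006019) = 0.036112
  x_4 = -1.006019 - 0.036112×(-1.006019 - (-2.123207))/(0.036112 - 5.322210)
       = -0.998387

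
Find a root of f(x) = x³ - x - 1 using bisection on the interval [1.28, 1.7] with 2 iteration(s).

f(x) = x³ - x - 1
Initial interval: [1.28, 1.7]

Iteration 1:
  c_1 = (1.280000 + 1.700000)/2 = 1.490000
  f(c_1) = f(1.490000) = 0.817949
  f(a) × f(c) < 0, new interval: [1.280000, 1.490000]
Iteration 2:
  c_2 = (1.280000 + 1.490000)/2 = 1.385000
  f(c_2) = f(1.385000) = 0.271742
  f(a) × f(c) < 0, new interval: [1.280000, 1.385000]

After 2 iteration(s), the approximation is c_2 = 1.385000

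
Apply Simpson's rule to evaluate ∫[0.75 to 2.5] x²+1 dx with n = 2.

f(x) = x²+1
a = 0.75, b = 2.5, n = 2
h = (b - a)/n = 0.875000

Simpson's rule: (h/3)[f(x₀) + 4f(x₁) + 2f(x₂) + ... + f(xₙ)]

x_0 = 0.7500, f(x_0) = 1.562500, coefficient = 1
x_1 = 1.6250, f(x_1) = 3.640625, coefficient = 4
x_2 = 2.5000, f(x_2) = 7.250000, coefficient = 1

I ≈ (0.875000/3) × 23.375000 = 6.817708
Exact value: 6.817708
Error: 0.000000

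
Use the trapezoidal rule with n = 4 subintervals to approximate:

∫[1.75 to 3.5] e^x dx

f(x) = e^x
a = 1.75, b = 3.5, n = 4
h = (b - a)/n = 0.437500

Trapezoidal rule: (h/2)[f(x₀) + 2f(x₁) + 2f(x₂) + ... + f(xₙ)]

x_0 = 1.7500, f(x_0) = 5.754603, coefficient = 1
x_1 = 2.1875, f(x_1) = 8.912903, coefficient = 2
x_2 = 2.6250, f(x_2) = 13.804574, coefficient = 2
x_3 = 3.0625, f(x_3) = 21.380943, coefficient = 2
x_4 = 3.5000, f(x_4) = 33.115452, coefficient = 1

I ≈ (0.437500/2) × 127.066894 = 27.795883
Exact value: 27.360849
Error: 0.435034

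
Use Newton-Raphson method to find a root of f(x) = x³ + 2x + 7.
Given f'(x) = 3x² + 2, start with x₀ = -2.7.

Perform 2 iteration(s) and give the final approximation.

f(x) = x³ + 2x + 7
f'(x) = 3x² + 2
x₀ = -2.7

Newton-Raphson formula: x_{n+1} = x_n - f(x_n)/f'(x_n)

Iteration 1:
  f(-2.700000) = -18.083000
  f'(-2.700000) = 23.870000
  x_1 = -2.700000 - (-18.083000)/23.870000 = -1.942438
Iteration 2:
  f(-1.942438) = -4.213824
  f'(-1.942438) = 13.319199
  x_2 = -1.942438 - (-4.213824)/13.319199 = -1.626066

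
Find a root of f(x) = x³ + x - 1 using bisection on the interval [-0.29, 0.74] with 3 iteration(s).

f(x) = x³ + x - 1
Initial interval: [-0.29, 0.74]

Iteration 1:
  c_1 = (-0.290000 + 0.740000)/2 = 0.225000
  f(c_1) = f(0.225000) = -0.763609
  f(a) × f(c) ≥ 0, new interval: [0.225000, 0.740000]
Iteration 2:
  c_2 = (0.225000 + 0.740000)/2 = 0.482500
  f(c_2) = f(0.482500) = -0.405171
  f(a) × f(c) ≥ 0, new interval: [0.482500, 0.740000]
Iteration 3:
  c_3 = (0.482500 + 0.740000)/2 = 0.611250
  f(c_3) = f(0.611250) = -0.160371
  f(a) × f(c) ≥ 0, new interval: [0.611250, 0.740000]

After 3 iteration(s), the approximation is c_3 = 0.611250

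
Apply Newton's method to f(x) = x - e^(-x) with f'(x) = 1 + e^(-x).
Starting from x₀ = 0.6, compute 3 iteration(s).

f(x) = x - e^(-x)
f'(x) = 1 + e^(-x)
x₀ = 0.6

Newton-Raphson formula: x_{n+1} = x_n - f(x_n)/f'(x_n)

Iteration 1:
  f(0.600000) = 0.051188
  f'(0.600000) = 1.548812
  x_1 = 0.600000 - 0.051188/1.548812 = 0.566950
Iteration 2:
  f(0.566950) = -0.000303
  f'(0.566950) = 1.567253
  x_2 = 0.566950 - (-0.000303)/1.567253 = 0.567143
Iteration 3:
  f(0.567143) = 0.000000
  f'(0.567143) = 1.567143
  x_3 = 0.567143 - 0.000000/1.567143 = 0.567143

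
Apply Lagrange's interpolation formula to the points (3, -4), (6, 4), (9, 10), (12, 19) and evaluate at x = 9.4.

Lagrange interpolation formula:
P(x) = Σ yᵢ × Lᵢ(x)
where Lᵢ(x) = Π_{j≠i} (x - xⱼ)/(xᵢ - xⱼ)

L_0(9.4) = (9.4 - 6)/(3 - 6) × (9.4 - 9)/(3 - 9) × (9.4 - 12)/(3 - 12) = 0.021827
L_1(9.4) = (9.4 - 3)/(6 - 3) × (9.4 - 9)/(6 - 9) × (9.4 - 12)/(6 - 12) = -0.123259
L_2(9.4) = (9.4 - 3)/(9 - 3) × (9.4 - 6)/(9 - 6) × (9.4 - 12)/(9 - 12) = 1.047704
L_3(9.4) = (9.4 - 3)/(12 - 3) × (9.4 - 6)/(12 - 6) × (9.4 - 9)/(12 - 9) = 0.053728

P(9.4) = (-4)×L_0(9.4) + 4×L_1(9.4) + 10×L_2(9.4) + 19×L_3(9.4)
P(9.4) = 10.917531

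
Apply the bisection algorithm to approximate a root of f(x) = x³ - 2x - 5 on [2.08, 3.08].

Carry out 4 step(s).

f(x) = x³ - 2x - 5
Initial interval: [2.08, 3.08]

Iteration 1:
  c_1 = (2.080000 + 3.080000)/2 = 2.580000
  f(c_1) = f(2.580000) = 7.013512
  f(a) × f(c) < 0, new interval: [2.080000, 2.580000]
Iteration 2:
  c_2 = (2.080000 + 2.580000)/2 = 2.330000
  f(c_2) = f(2.330000) = 2.989337
  f(a) × f(c) < 0, new interval: [2.080000, 2.330000]
Iteration 3:
  c_3 = (2.080000 + 2.330000)/2 = 2.205000
  f(c_3) = f(2.205000) = 1.310765
  f(a) × f(c) < 0, new interval: [2.080000, 2.205000]
Iteration 4:
  c_4 = (2.080000 + 2.205000)/2 = 2.142500
  f(c_4) = f(2.142500) = 0.549731
  f(a) × f(c) < 0, new interval: [2.080000, 2.142500]

After 4 iteration(s), the approximation is c_4 = 2.142500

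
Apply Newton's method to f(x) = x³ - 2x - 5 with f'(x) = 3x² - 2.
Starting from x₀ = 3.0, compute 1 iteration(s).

f(x) = x³ - 2x - 5
f'(x) = 3x² - 2
x₀ = 3.0

Newton-Raphson formula: x_{n+1} = x_n - f(x_n)/f'(x_n)

Iteration 1:
  f(3.000000) = 16.000000
  f'(3.000000) = 25.000000
  x_1 = 3.000000 - 16.000000/25.000000 = 2.360000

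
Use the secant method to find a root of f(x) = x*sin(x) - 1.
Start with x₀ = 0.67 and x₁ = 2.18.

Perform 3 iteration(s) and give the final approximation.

f(x) = x*sin(x) - 1
x₀ = 0.67, x₁ = 2.18

Secant formula: x_{n+1} = x_n - f(x_n)(x_n - x_{n-1})/(f(x_n) - f(x_{n-1}))

Iteration 1:
  f(0.670000) = -0.583939
  f(2.180000) = 0.787827
  x_2 = 2.180000 - 0.787827×(2.180000 - 0.670000)/(0.787827 - (-0.583939))
       = 1.312783
Iteration 2:
  f(2.180000) = 0.787827
  f(1.312783) = 0.269329
  x_3 = 1.312783 - 0.269329×(1.312783 - 2.180000)/(0.269329 - 0.787827)
       = 0.862316
Iteration 3:
  f(1.312783) = 0.269329
  f(0.862316) = -0.345199
  x_4 = 0.862316 - (-0.345199)×(0.862316 - 1.312783)/(-0.345199 - 0.269329)
       = 1.115357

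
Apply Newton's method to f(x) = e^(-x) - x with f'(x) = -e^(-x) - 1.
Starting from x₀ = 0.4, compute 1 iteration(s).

f(x) = e^(-x) - x
f'(x) = -e^(-x) - 1
x₀ = 0.4

Newton-Raphson formula: x_{n+1} = x_n - f(x_n)/f'(x_n)

Iteration 1:
  f(0.400000) = 0.270320
  f'(0.400000) = -1.670320
  x_1 = 0.400000 - 0.270320/(-1.670320) = 0.561837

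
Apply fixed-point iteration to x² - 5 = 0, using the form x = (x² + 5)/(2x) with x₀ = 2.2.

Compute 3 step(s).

Equation: x² - 5 = 0
Fixed-point form: x = (x² + 5)/(2x)
x₀ = 2.2

x_1 = g(2.200000) = 2.236364
x_2 = g(2.236364) = 2.236068
x_3 = g(2.236068) = 2.236068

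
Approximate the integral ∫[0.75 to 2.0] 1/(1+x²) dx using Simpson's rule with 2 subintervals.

f(x) = 1/(1+x²)
a = 0.75, b = 2.0, n = 2
h = (b - a)/n = 0.625000

Simpson's rule: (h/3)[f(x₀) + 4f(x₁) + 2f(x₂) + ... + f(xₙ)]

x_0 = 0.7500, f(x_0) = 0.640000, coefficient = 1
x_1 = 1.3750, f(x_1) = 0.345946, coefficient = 4
x_2 = 2.0000, f(x_2) = 0.200000, coefficient = 1

I ≈ (0.625000/3) × 2.223784 = 0.463288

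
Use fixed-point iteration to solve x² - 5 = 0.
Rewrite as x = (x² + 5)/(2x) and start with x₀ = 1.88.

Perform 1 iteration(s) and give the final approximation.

Equation: x² - 5 = 0
Fixed-point form: x = (x² + 5)/(2x)
x₀ = 1.88

x_1 = g(1.880000) = 2.269787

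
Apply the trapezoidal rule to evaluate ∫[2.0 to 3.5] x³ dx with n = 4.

f(x) = x³
a = 2.0, b = 3.5, n = 4
h = (b - a)/n = 0.375000

Trapezoidal rule: (h/2)[f(x₀) + 2f(x₁) + 2f(x₂) + ... + f(xₙ)]

x_0 = 2.0000, f(x_0) = 8.000000, coefficient = 1
x_1 = 2.3750, f(x_1) = 13.396484, coefficient = 2
x_2 = 2.7500, f(x_2) = 20.796875, coefficient = 2
x_3 = 3.1250, f(x_3) = 30.517578, coefficient = 2
x_4 = 3.5000, f(x_4) = 42.875000, coefficient = 1

I ≈ (0.375000/2) × 180.296875 = 33.805664
Exact value: 33.515625
Error: 0.290039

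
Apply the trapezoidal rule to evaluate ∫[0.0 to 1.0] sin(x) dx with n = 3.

f(x) = sin(x)
a = 0.0, b = 1.0, n = 3
h = (b - a)/n = 0.333333

Trapezoidal rule: (h/2)[f(x₀) + 2f(x₁) + 2f(x₂) + ... + f(xₙ)]

x_0 = 0.0000, f(x_0) = 0.000000, coefficient = 1
x_1 = 0.3333, f(x_1) = 0.327195, coefficient = 2
x_2 = 0.6667, f(x_2) = 0.618370, coefficient = 2
x_3 = 1.0000, f(x_3) = 0.841471, coefficient = 1

I ≈ (0.333333/2) × 2.732600 = 0.455433
Exact value: 0.459698
Error: 0.004264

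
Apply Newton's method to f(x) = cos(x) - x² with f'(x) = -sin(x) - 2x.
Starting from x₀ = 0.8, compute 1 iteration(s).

f(x) = cos(x) - x²
f'(x) = -sin(x) - 2x
x₀ = 0.8

Newton-Raphson formula: x_{n+1} = x_n - f(x_n)/f'(x_n)

Iteration 1:
  f(0.800000) = 0.056707
  f'(0.800000) = -2.317356
  x_1 = 0.800000 - 0.056707/(-2.317356) = 0.824470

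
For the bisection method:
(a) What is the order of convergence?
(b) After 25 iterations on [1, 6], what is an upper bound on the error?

(a) Bisection has linear (order 1) convergence; the error is halved each step.

(b) Error bound = (b-a)/2^n = (6 - 1)/2^{25}
    = 5/2^{25}

(a) 1 (linear); (b) error ≤ 1.49e-07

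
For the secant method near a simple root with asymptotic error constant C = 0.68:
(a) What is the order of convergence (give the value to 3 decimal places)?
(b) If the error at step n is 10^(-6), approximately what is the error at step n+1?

(a) Secant method has superlinear convergence with order φ = (1+√5)/2 ≈ 1.618.
    This means |e_{n+1}| ≈ C|e_n|^1.618.

(b) With |e_n| = 10^(-6) and C = 0.68:
    |e_{n+1}| ≈ 0.68 × (10^(-6))^1.618 = 0.68 × 10^(-9.71)

(a) ≈ 1.618 (golden ratio); (b) |e_{n+1}| ≈ 1.331e-10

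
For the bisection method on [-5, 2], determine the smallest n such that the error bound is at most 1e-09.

We need (b-a)/2^n ≤ 1e-09
(2 - (-5))/2^n ≤ 1e-09
7/2^n ≤ 1e-09
2^n ≥ 7000000000
n ≥ log₂(7000000000) = 32.70
n ≥ 33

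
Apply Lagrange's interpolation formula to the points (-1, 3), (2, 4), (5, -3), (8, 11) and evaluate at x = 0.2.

Lagrange interpolation formula:
P(x) = Σ yᵢ × Lᵢ(x)
where Lᵢ(x) = Π_{j≠i} (x - xⱼ)/(xᵢ - xⱼ)

L_0(0.2) = (0.2 - 2)/(-1 - 2) × (0.2 - 5)/(-1 - 5) × (0.2 - 8)/(-1 - 8) = 0.416000
L_1(0.2) = (0.2 - (-1))/(2 - (-1)) × (0.2 - 5)/(2 - 5) × (0.2 - 8)/(2 - 8) = 0.832000
L_2(0.2) = (0.2 - (-1))/(5 - (-1)) × (0.2 - 2)/(5 - 2) × (0.2 - 8)/(5 - 8) = -0.312000
L_3(0.2) = (0.2 - (-1))/(8 - (-1)) × (0.2 - 2)/(8 - 2) × (0.2 - 5)/(8 - 5) = 0.064000

P(0.2) = 3×L_0(0.2) + 4×L_1(0.2) + (-3)×L_2(0.2) + 11×L_3(0.2)
P(0.2) = 6.216000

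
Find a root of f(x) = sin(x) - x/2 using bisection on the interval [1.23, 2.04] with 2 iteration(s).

f(x) = sin(x) - x/2
Initial interval: [1.23, 2.04]

Iteration 1:
  c_1 = (1.230000 + 2.040000)/2 = 1.635000
  f(c_1) = f(1.635000) = 0.180440
  f(a) × f(c) ≥ 0, new interval: [1.635000, 2.040000]
Iteration 2:
  c_2 = (1.635000 + 2.040000)/2 = 1.837500
  f(c_2) = f(1.837500) = 0.045895
  f(a) × f(c) ≥ 0, new interval: [1.837500, 2.040000]

After 2 iteration(s), the approximation is c_2 = 1.837500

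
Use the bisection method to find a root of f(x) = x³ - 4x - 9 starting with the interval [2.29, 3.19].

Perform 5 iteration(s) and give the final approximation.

f(x) = x³ - 4x - 9
Initial interval: [2.29, 3.19]

Iteration 1:
  c_1 = (2.290000 + 3.190000)/2 = 2.740000
  f(c_1) = f(2.740000) = 0.610824
  f(a) × f(c) < 0, new interval: [2.290000, 2.740000]
Iteration 2:
  c_2 = (2.290000 + 2.740000)/2 = 2.515000
  f(c_2) = f(2.515000) = -3.152059
  f(a) × f(c) ≥ 0, new interval: [2.515000, 2.740000]
Iteration 3:
  c_3 = (2.515000 + 2.740000)/2 = 2.627500
  f(c_3) = f(2.627500) = -1.370380
  f(a) × f(c) ≥ 0, new interval: [2.627500, 2.740000]
Iteration 4:
  c_4 = (2.627500 + 2.740000)/2 = 2.683750
  f(c_4) = f(2.683750) = -0.405253
  f(a) × f(c) ≥ 0, new interval: [2.683750, 2.740000]
Iteration 5:
  c_5 = (2.683750 + 2.740000)/2 = 2.711875
  f(c_5) = f(2.711875) = 0.096350
  f(a) × f(c) < 0, new interval: [2.683750, 2.711875]

After 5 iteration(s), the approximation is c_5 = 2.711875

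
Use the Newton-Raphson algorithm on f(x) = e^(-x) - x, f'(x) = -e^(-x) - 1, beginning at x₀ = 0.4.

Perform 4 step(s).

f(x) = e^(-x) - x
f'(x) = -e^(-x) - 1
x₀ = 0.4

Newton-Raphson formula: x_{n+1} = x_n - f(x_n)/f'(x_n)

Iteration 1:
  f(0.400000) = 0.270320
  f'(0.400000) = -1.670320
  x_1 = 0.400000 - 0.270320/(-1.670320) = 0.561837
Iteration 2:
  f(0.561837) = 0.008323
  f'(0.561837) = -1.570161
  x_2 = 0.561837 - 0.008323/(-1.570161) = 0.567138
Iteration 3:
  f(0.567138) = 0.000008
  f'(0.567138) = -1.567146
  x_3 = 0.567138 - 0.000008/(-1.567146) = 0.567143
Iteration 4:
  f(0.567143) = 0.000000
  f'(0.567143) = -1.567143
  x_4 = 0.567143 - 0.000000/(-1.567143) = 0.567143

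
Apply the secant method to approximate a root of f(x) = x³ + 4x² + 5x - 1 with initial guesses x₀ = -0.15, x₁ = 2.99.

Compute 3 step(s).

f(x) = x³ + 4x² + 5x - 1
x₀ = -0.15, x₁ = 2.99

Secant formula: x_{n+1} = x_n - f(x_n)(x_n - x_{n-1})/(f(x_n) - f(x_{n-1}))

Iteration 1:
  f(-0.150000) = -1.663375
  f(2.990000) = 76.441299
  x_2 = 2.990000 - 76.441299×(2.990000 - (-0.150000))/(76.441299 - (-1.663375))
       = -0.083128
Iteration 2:
  f(2.990000) = 76.441299
  f(-0.083128) = -1.388574
  x_3 = -0.083128 - (-1.388574)×(-0.083128 - 2.990000)/(-1.388574 - 76.441299)
       = -0.028300
Iteration 3:
  f(-0.083128) = -1.388574
  f(-0.028300) = -1.138320
  x_4 = -0.028300 - (-1.138320)×(-0.028300 - (-0.083128))/(-1.138320 - (-1.388574))
       = 0.221093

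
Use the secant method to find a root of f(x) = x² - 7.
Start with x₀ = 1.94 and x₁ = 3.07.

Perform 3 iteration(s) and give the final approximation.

f(x) = x² - 7
x₀ = 1.94, x₁ = 3.07

Secant formula: x_{n+1} = x_n - f(x_n)(x_n - x_{n-1})/(f(x_n) - f(x_{n-1}))

Iteration 1:
  f(1.940000) = -3.236400
  f(3.070000) = 2.424900
  x_2 = 3.070000 - 2.424900×(3.070000 - 1.940000)/(2.424900 - (-3.236400))
       = 2.585988
Iteration 2:
  f(3.070000) = 2.424900
  f(2.585988) = -0.312666
  x_3 = 2.585988 - (-0.312666)×(2.585988 - 3.070000)/(-0.312666 - 2.424900)
       = 2.641269
Iteration 3:
  f(2.585988) = -0.312666
  f(2.641269) = -0.023700
  x_4 = 2.641269 - (-0.023700)×(2.641269 - 2.585988)/(-0.023700 - (-0.312666))
       = 2.645803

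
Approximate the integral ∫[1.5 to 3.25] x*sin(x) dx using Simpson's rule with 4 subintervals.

f(x) = x*sin(x)
a = 1.5, b = 3.25, n = 4
h = (b - a)/n = 0.437500

Simpson's rule: (h/3)[f(x₀) + 4f(x₁) + 2f(x₂) + ... + f(xₙ)]

x_0 = 1.5000, f(x_0) = 1.496242, coefficient = 1
x_1 = 1.9375, f(x_1) = 1.808684, coefficient = 4
x_2 = 2.3750, f(x_2) = 1.647502, coefficient = 2
x_3 = 2.8125, f(x_3) = 0.908956, coefficient = 4
x_4 = 3.2500, f(x_4) = -0.351634, coefficient = 1

I ≈ (0.437500/3) × 15.310174 = 2.232734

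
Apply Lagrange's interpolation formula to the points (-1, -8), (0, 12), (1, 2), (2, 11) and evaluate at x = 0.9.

Lagrange interpolation formula:
P(x) = Σ yᵢ × Lᵢ(x)
where Lᵢ(x) = Π_{j≠i} (x - xⱼ)/(xᵢ - xⱼ)

L_0(0.9) = (0.9 - 0)/(-1 - 0) × (0.9 - 1)/(-1 - 1) × (0.9 - 2)/(-1 - 2) = -0.016500
L_1(0.9) = (0.9 - (-1))/(0 - (-1)) × (0.9 - 1)/(0 - 1) × (0.9 - 2)/(0 - 2) = 0.104500
L_2(0.9) = (0.9 - (-1))/(1 - (-1)) × (0.9 - 0)/(1 - 0) × (0.9 - 2)/(1 - 2) = 0.940500
L_3(0.9) = (0.9 - (-1))/(2 - (-1)) × (0.9 - 0)/(2 - 0) × (0.9 - 1)/(2 - 1) = -0.028500

P(0.9) = (-8)×L_0(0.9) + 12×L_1(0.9) + 2×L_2(0.9) + 11×L_3(0.9)
P(0.9) = 2.953500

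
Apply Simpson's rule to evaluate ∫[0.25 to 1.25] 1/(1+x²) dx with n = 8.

f(x) = 1/(1+x²)
a = 0.25, b = 1.25, n = 8
h = (b - a)/n = 0.125000

Simpson's rule: (h/3)[f(x₀) + 4f(x₁) + 2f(x₂) + ... + f(xₙ)]

x_0 = 0.2500, f(x_0) = 0.941176, coefficient = 1
x_1 = 0.3750, f(x_1) = 0.876712, coefficient = 4
x_2 = 0.5000, f(x_2) = 0.800000, coefficient = 2
x_3 = 0.6250, f(x_3) = 0.719101, coefficient = 4
x_4 = 0.7500, f(x_4) = 0.640000, coefficient = 2
x_5 = 0.8750, f(x_5) = 0.566372, coefficient = 4
x_6 = 1.0000, f(x_6) = 0.500000, coefficient = 2
x_7 = 1.1250, f(x_7) = 0.441379, coefficient = 4
x_8 = 1.2500, f(x_8) = 0.390244, coefficient = 1

I ≈ (0.125000/3) × 15.625678 = 0.651070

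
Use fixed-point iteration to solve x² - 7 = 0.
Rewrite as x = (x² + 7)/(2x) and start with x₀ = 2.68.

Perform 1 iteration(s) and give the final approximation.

Equation: x² - 7 = 0
Fixed-point form: x = (x² + 7)/(2x)
x₀ = 2.68

x_1 = g(2.680000) = 2.645970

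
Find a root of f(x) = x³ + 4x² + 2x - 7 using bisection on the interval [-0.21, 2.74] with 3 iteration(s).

f(x) = x³ + 4x² + 2x - 7
Initial interval: [-0.21, 2.74]

Iteration 1:
  c_1 = (-0.210000 + 2.740000)/2 = 1.265000
  f(c_1) = f(1.265000) = 3.955185
  f(a) × f(c) < 0, new interval: [-0.210000, 1.265000]
Iteration 2:
  c_2 = (-0.210000 + 1.265000)/2 = 0.527500
  f(c_2) = f(0.527500) = -4.685195
  f(a) × f(c) ≥ 0, new interval: [0.527500, 1.265000]
Iteration 3:
  c_3 = (0.527500 + 1.265000)/2 = 0.896250
  f(c_3) = f(0.896250) = -1.274518
  f(a) × f(c) ≥ 0, new interval: [0.896250, 1.265000]

After 3 iteration(s), the approximation is c_3 = 0.896250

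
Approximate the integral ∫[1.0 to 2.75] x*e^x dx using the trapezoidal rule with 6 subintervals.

f(x) = x*e^x
a = 1.0, b = 2.75, n = 6
h = (b - a)/n = 0.291667

Trapezoidal rule: (h/2)[f(x₀) + 2f(x₁) + 2f(x₂) + ... + f(xₙ)]

x_0 = 1.0000, f(x_0) = 2.718282, coefficient = 1
x_1 = 1.2917, f(x_1) = 4.700176, coefficient = 2
x_2 = 1.5833, f(x_2) = 7.712679, coefficient = 2
x_3 = 1.8750, f(x_3) = 12.226536, coefficient = 2
x_4 = 2.1667, f(x_4) = 18.913133, coefficient = 2
x_5 = 2.4583, f(x_5) = 28.726411, coefficient = 2
x_6 = 2.7500, f(x_6) = 43.017238, coefficient = 1

I ≈ (0.291667/2) × 190.293391 = 27.751120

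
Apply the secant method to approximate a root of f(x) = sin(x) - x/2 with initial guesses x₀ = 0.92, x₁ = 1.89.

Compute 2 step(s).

f(x) = sin(x) - x/2
x₀ = 0.92, x₁ = 1.89

Secant formula: x_{n+1} = x_n - f(x_n)(x_n - x_{n-1})/(f(x_n) - f(x_{n-1}))

Iteration 1:
  f(0.920000) = 0.335602
  f(1.890000) = 0.004486
  x_2 = 1.890000 - 0.004486×(1.890000 - 0.920000)/(0.004486 - 0.335602)
       = 1.903141
Iteration 2:
  f(1.890000) = 0.004486
  f(1.903141) = -0.006290
  x_3 = 1.903141 - (-0.006290)×(1.903141 - 1.890000)/(-0.006290 - 0.004486)
       = 1.895470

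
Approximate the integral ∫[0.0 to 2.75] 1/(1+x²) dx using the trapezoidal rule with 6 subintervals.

f(x) = 1/(1+x²)
a = 0.0, b = 2.75, n = 6
h = (b - a)/n = 0.458333

Trapezoidal rule: (h/2)[f(x₀) + 2f(x₁) + 2f(x₂) + ... + f(xₙ)]

x_0 = 0.0000, f(x_0) = 1.000000, coefficient = 1
x_1 = 0.4583, f(x_1) = 0.826399, coefficient = 2
x_2 = 0.9167, f(x_2) = 0.543396, coefficient = 2
x_3 = 1.3750, f(x_3) = 0.345946, coefficient = 2
x_4 = 1.8333, f(x_4) = 0.229299, coefficient = 2
x_5 = 2.2917, f(x_5) = 0.159956, coefficient = 2
x_6 = 2.7500, f(x_6) = 0.116788, coefficient = 1

I ≈ (0.458333/2) × 5.326780 = 1.220720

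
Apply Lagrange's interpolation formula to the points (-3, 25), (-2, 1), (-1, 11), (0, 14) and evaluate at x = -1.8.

Lagrange interpolation formula:
P(x) = Σ yᵢ × Lᵢ(x)
where Lᵢ(x) = Π_{j≠i} (x - xⱼ)/(xᵢ - xⱼ)

L_0(-1.8) = (-1.8 - (-2))/(-3 - (-2)) × (-1.8 - (-1))/(-3 - (-1)) × (-1.8 - 0)/(-3 - 0) = -0.048000
L_1(-1.8) = (-1.8 - (-3))/(-2 - (-3)) × (-1.8 - (-1))/(-2 - (-1)) × (-1.8 - 0)/(-2 - 0) = 0.864000
L_2(-1.8) = (-1.8 - (-3))/(-1 - (-3)) × (-1.8 - (-2))/(-1 - (-2)) × (-1.8 - 0)/(-1 - 0) = 0.216000
L_3(-1.8) = (-1.8 - (-3))/(0 - (-3)) × (-1.8 - (-2))/(0 - (-2)) × (-1.8 - (-1))/(0 - (-1)) = -0.032000

P(-1.8) = 25×L_0(-1.8) + 1×L_1(-1.8) + 11×L_2(-1.8) + 14×L_3(-1.8)
P(-1.8) = 1.592000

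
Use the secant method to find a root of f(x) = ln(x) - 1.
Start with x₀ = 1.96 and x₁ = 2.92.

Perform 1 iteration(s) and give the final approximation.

f(x) = ln(x) - 1
x₀ = 1.96, x₁ = 2.92

Secant formula: x_{n+1} = x_n - f(x_n)(x_n - x_{n-1})/(f(x_n) - f(x_{n-1}))

Iteration 1:
  f(1.960000) = -0.327056
  f(2.920000) = 0.071584
  x_2 = 2.920000 - 0.071584×(2.920000 - 1.960000)/(0.071584 - (-0.327056))
       = 2.747613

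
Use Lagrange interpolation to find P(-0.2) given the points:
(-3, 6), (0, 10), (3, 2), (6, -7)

Lagrange interpolation formula:
P(x) = Σ yᵢ × Lᵢ(x)
where Lᵢ(x) = Π_{j≠i} (x - xⱼ)/(xᵢ - xⱼ)

L_0(-0.2) = (-0.2 - 0)/(-3 - 0) × (-0.2 - 3)/(-3 - 3) × (-0.2 - 6)/(-3 - 6) = 0.024494
L_1(-0.2) = (-0.2 - (-3))/(0 - (-3)) × (-0.2 - 3)/(0 - 3) × (-0.2 - 6)/(0 - 6) = 1.028741
L_2(-0.2) = (-0.2 - (-3))/(3 - (-3)) × (-0.2 - 0)/(3 - 0) × (-0.2 - 6)/(3 - 6) = -0.064296
L_3(-0.2) = (-0.2 - (-3))/(6 - (-3)) × (-0.2 - 0)/(6 - 0) × (-0.2 - 3)/(6 - 3) = 0.011062

P(-0.2) = 6×L_0(-0.2) + 10×L_1(-0.2) + 2×L_2(-0.2) + (-7)×L_3(-0.2)
P(-0.2) = 10.228346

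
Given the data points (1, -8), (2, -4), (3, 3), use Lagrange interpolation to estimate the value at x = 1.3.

Lagrange interpolation formula:
P(x) = Σ yᵢ × Lᵢ(x)
where Lᵢ(x) = Π_{j≠i} (x - xⱼ)/(xᵢ - xⱼ)

L_0(1.3) = (1.3 - 2)/(1 - 2) × (1.3 - 3)/(1 - 3) = 0.595000
L_1(1.3) = (1.3 - 1)/(2 - 1) × (1.3 - 3)/(2 - 3) = 0.510000
L_2(1.3) = (1.3 - 1)/(3 - 1) × (1.3 - 2)/(3 - 2) = -0.105000

P(1.3) = (-8)×L_0(1.3) + (-4)×L_1(1.3) + 3×L_2(1.3)
P(1.3) = -7.115000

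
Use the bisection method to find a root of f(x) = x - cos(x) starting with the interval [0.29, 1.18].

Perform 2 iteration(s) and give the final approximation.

f(x) = x - cos(x)
Initial interval: [0.29, 1.18]

Iteration 1:
  c_1 = (0.290000 + 1.180000)/2 = 0.735000
  f(c_1) = f(0.735000) = -0.006831
  f(a) × f(c) ≥ 0, new interval: [0.735000, 1.180000]
Iteration 2:
  c_2 = (0.735000 + 1.180000)/2 = 0.957500
  f(c_2) = f(0.957500) = 0.381934
  f(a) × f(c) < 0, new interval: [0.735000, 0.957500]

After 2 iteration(s), the approximation is c_2 = 0.957500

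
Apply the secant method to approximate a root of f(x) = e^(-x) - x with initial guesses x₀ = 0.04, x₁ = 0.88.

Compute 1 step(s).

f(x) = e^(-x) - x
x₀ = 0.04, x₁ = 0.88

Secant formula: x_{n+1} = x_n - f(x_n)(x_n - x_{n-1})/(f(x_n) - f(x_{n-1}))

Iteration 1:
  f(0.040000) = 0.920789
  f(0.880000) = -0.465217
  x_2 = 0.880000 - (-0.465217)×(0.880000 - 0.040000)/(-0.465217 - 0.920789)
       = 0.598052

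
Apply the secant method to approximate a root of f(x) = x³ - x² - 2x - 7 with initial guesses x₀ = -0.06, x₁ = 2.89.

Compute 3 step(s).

f(x) = x³ - x² - 2x - 7
x₀ = -0.06, x₁ = 2.89

Secant formula: x_{n+1} = x_n - f(x_n)(x_n - x_{n-1})/(f(x_n) - f(x_{n-1}))

Iteration 1:
  f(-0.060000) = -6.883816
  f(2.890000) = 3.005469
  x_2 = 2.890000 - 3.005469×(2.890000 - (-0.060000))/(3.005469 - (-6.883816))
       = 1.993461
Iteration 2:
  f(2.890000) = 3.005469
  f(1.993461) = -7.039023
  x_3 = 1.993461 - (-7.039023)×(1.993461 - 2.890000)/(-7.039023 - 3.005469)
       = 2.621741
Iteration 3:
  f(1.993461) = -7.039023
  f(2.621741) = -1.096398
  x_4 = 2.621741 - (-1.096398)×(2.621741 - 1.993461)/(-1.096398 - (-7.039023))
       = 2.737657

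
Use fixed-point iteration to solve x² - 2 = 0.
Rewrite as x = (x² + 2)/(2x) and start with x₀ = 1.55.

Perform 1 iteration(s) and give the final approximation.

Equation: x² - 2 = 0
Fixed-point form: x = (x² + 2)/(2x)
x₀ = 1.55

x_1 = g(1.550000) = 1.420161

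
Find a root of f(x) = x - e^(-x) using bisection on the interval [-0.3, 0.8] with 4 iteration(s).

f(x) = x - e^(-x)
Initial interval: [-0.3, 0.8]

Iteration 1:
  c_1 = (-0.300000 + 0.800000)/2 = 0.250000
  f(c_1) = f(0.250000) = -0.528801
  f(a) × f(c) ≥ 0, new interval: [0.250000, 0.800000]
Iteration 2:
  c_2 = (0.250000 + 0.800000)/2 = 0.525000
  f(c_2) = f(0.525000) = -0.066555
  f(a) × f(c) ≥ 0, new interval: [0.525000, 0.800000]
Iteration 3:
  c_3 = (0.525000 + 0.800000)/2 = 0.662500
  f(c_3) = f(0.662500) = 0.146939
  f(a) × f(c) < 0, new interval: [0.525000, 0.662500]
Iteration 4:
  c_4 = (0.525000 + 0.662500)/2 = 0.593750
  f(c_4) = f(0.593750) = 0.041498
  f(a) × f(c) < 0, new interval: [0.525000, 0.593750]

After 4 iteration(s), the approximation is c_4 = 0.593750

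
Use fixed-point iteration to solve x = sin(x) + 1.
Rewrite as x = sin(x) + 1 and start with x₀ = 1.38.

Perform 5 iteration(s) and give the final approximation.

Equation: x = sin(x) + 1
Fixed-point form: x = sin(x) + 1
x₀ = 1.38

x_1 = g(1.380000) = 1.981854
x_2 = g(1.981854) = 1.916699
x_3 = g(1.916699) = 1.940770
x_4 = g(1.940770) = 1.932337
x_5 = g(1.932337) = 1.935353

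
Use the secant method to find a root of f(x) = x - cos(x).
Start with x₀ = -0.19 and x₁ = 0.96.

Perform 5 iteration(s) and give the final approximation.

f(x) = x - cos(x)
x₀ = -0.19, x₁ = 0.96

Secant formula: x_{n+1} = x_n - f(x_n)(x_n - x_{n-1})/(f(x_n) - f(x_{n-1}))

Iteration 1:
  f(-0.190000) = -1.172004
  f(0.960000) = 0.386480
  x_2 = 0.960000 - 0.386480×(0.960000 - (-0.190000))/(0.386480 - (-1.172004))
       = 0.674818
Iteration 2:
  f(0.960000) = 0.386480
  f(0.674818) = -0.106003
  x_3 = 0.674818 - (-0.106003)×(0.674818 - 0.960000)/(-0.106003 - 0.386480)
       = 0.736201
Iteration 3:
  f(0.674818) = -0.106003
  f(0.736201) = -0.004824
  x_4 = 0.736201 - (-0.004824)×(0.736201 - 0.674818)/(-0.004824 - (-0.106003))
       = 0.739128
Iteration 4:
  f(0.736201) = -0.004824
  f(0.739128) = 0.000071
  x_5 = 0.739128 - 0.000071×(0.739128 - 0.736201)/(0.000071 - (-0.004824))
       = 0.739085
Iteration 5:
  f(0.739128) = 0.000071
  f(0.739085) = 0.000000
  x_6 = 0.739085 - 0.000000×(0.739085 - 0.739128)/(0.000000 - 0.000071)
       = 0.739085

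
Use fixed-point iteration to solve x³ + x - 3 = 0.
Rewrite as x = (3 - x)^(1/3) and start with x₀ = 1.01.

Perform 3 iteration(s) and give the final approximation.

Equation: x³ + x - 3 = 0
Fixed-point form: x = (3 - x)^(1/3)
x₀ = 1.01

x_1 = g(1.010000) = 1.257818
x_2 = g(1.257818) = 1.203274
x_3 = g(1.203274) = 1.215702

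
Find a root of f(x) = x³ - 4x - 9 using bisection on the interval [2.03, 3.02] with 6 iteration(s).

f(x) = x³ - 4x - 9
Initial interval: [2.03, 3.02]

Iteration 1:
  c_1 = (2.030000 + 3.020000)/2 = 2.525000
  f(c_1) = f(2.525000) = -3.001547
  f(a) × f(c) ≥ 0, new interval: [2.525000, 3.020000]
Iteration 2:
  c_2 = (2.525000 + 3.020000)/2 = 2.772500
  f(c_2) = f(2.772500) = 1.221532
  f(a) × f(c) < 0, new interval: [2.525000, 2.772500]
Iteration 3:
  c_3 = (2.525000 + 2.772500)/2 = 2.648750
  f(c_3) = f(2.648750) = -1.011697
  f(a) × f(c) ≥ 0, new interval: [2.648750, 2.772500]
Iteration 4:
  c_4 = (2.648750 + 2.772500)/2 = 2.710625
  f(c_4) = f(2.710625) = 0.073784
  f(a) × f(c) < 0, new interval: [2.648750, 2.710625]
Iteration 5:
  c_5 = (2.648750 + 2.710625)/2 = 2.679688
  f(c_5) = f(2.679688) = -0.476651
  f(a) × f(c) ≥ 0, new interval: [2.679688, 2.710625]
Iteration 6:
  c_6 = (2.679688 + 2.710625)/2 = 2.695156
  f(c_6) = f(2.695156) = -0.203368
  f(a) × f(c) ≥ 0, new interval: [2.695156, 2.710625]

After 6 iteration(s), the approximation is c_6 = 2.695156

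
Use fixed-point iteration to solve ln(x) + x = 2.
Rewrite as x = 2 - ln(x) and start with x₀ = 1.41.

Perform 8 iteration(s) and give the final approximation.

Equation: ln(x) + x = 2
Fixed-point form: x = 2 - ln(x)
x₀ = 1.41

x_1 = g(1.410000) = 1.656410
x_2 = g(1.656410) = 1.495347
x_3 = g(1.495347) = 1.597642
x_4 = g(1.597642) = 1.531471
x_5 = g(1.531471) = 1.573771
x_6 = g(1.573771) = 1.546525
x_7 = g(1.546525) = 1.563989
x_8 = g(1.563989) = 1.552760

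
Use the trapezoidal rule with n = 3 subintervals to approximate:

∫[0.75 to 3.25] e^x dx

f(x) = e^x
a = 0.75, b = 3.25, n = 3
h = (b - a)/n = 0.833333

Trapezoidal rule: (h/2)[f(x₀) + 2f(x₁) + 2f(x₂) + ... + f(xₙ)]

x_0 = 0.7500, f(x_0) = 2.117000, coefficient = 1
x_1 = 1.5833, f(x_1) = 4.871166, coefficient = 2
x_2 = 2.4167, f(x_2) = 11.208436, coefficient = 2
x_3 = 3.2500, f(x_3) = 25.790340, coefficient = 1

I ≈ (0.833333/2) × 60.066543 = 25.027726
Exact value: 23.673340
Error: 1.354386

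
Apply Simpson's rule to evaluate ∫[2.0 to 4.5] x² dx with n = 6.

f(x) = x²
a = 2.0, b = 4.5, n = 6
h = (b - a)/n = 0.416667

Simpson's rule: (h/3)[f(x₀) + 4f(x₁) + 2f(x₂) + ... + f(xₙ)]

x_0 = 2.0000, f(x_0) = 4.000000, coefficient = 1
x_1 = 2.4167, f(x_1) = 5.840278, coefficient = 4
x_2 = 2.8333, f(x_2) = 8.027778, coefficient = 2
x_3 = 3.2500, f(x_3) = 10.562500, coefficient = 4
x_4 = 3.6667, f(x_4) = 13.444444, coefficient = 2
x_5 = 4.0833, f(x_5) = 16.673611, coefficient = 4
x_6 = 4.5000, f(x_6) = 20.250000, coefficient = 1

I ≈ (0.416667/3) × 199.500000 = 27.708333
Exact value: 27.708333
Error: 0.000000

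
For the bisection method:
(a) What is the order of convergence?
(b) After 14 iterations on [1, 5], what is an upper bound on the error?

(a) Bisection has linear (order 1) convergence; the error is halved each step.

(b) Error bound = (b-a)/2^n = (5 - 1)/2^{14}
    = 4/2^{14}

(a) 1 (linear); (b) error ≤ 2.44e-04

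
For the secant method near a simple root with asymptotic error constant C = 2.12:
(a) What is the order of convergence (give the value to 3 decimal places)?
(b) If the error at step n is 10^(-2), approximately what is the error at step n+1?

(a) Secant method has superlinear convergence with order φ = (1+√5)/2 ≈ 1.618.
    This means |e_{n+1}| ≈ C|e_n|^1.618.

(b) With |e_n| = 10^(-2) and C = 2.12:
    |e_{n+1}| ≈ 2.12 × (10^(-2))^1.618 = 2.12 × 10^(-3.24)

(a) ≈ 1.618 (golden ratio); (b) |e_{n+1}| ≈ 1.231e-03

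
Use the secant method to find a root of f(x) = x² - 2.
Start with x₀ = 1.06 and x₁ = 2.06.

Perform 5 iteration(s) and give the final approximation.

f(x) = x² - 2
x₀ = 1.06, x₁ = 2.06

Secant formula: x_{n+1} = x_n - f(x_n)(x_n - x_{n-1})/(f(x_n) - f(x_{n-1}))

Iteration 1:
  f(1.060000) = -0.876400
  f(2.060000) = 2.243600
  x_2 = 2.060000 - 2.243600×(2.060000 - 1.060000)/(2.243600 - (-0.876400))
       = 1.340897
Iteration 2:
  f(2.060000) = 2.243600
  f(1.340897) = -0.201994
  x_3 = 1.340897 - (-0.201994)×(1.340897 - 2.060000)/(-0.201994 - 2.243600)
       = 1.400292
Iteration 3:
  f(1.340897) = -0.201994
  f(1.400292) = -0.039183
  x_4 = 1.400292 - (-0.039183)×(1.400292 - 1.340897)/(-0.039183 - (-0.201994))
       = 1.414586
Iteration 4:
  f(1.400292) = -0.039183
  f(1.414586) = 0.001053
  x_5 = 1.414586 - 0.001053×(1.414586 - 1.400292)/(0.001053 - (-0.039183))
       = 1.414212
Iteration 5:
  f(1.414586) = 0.001053
  f(1.414212) = -0.000005
  x_6 = 1.414212 - (-0.000005)×(1.414212 - 1.414586)/(-0.000005 - 0.001053)
       = 1.414214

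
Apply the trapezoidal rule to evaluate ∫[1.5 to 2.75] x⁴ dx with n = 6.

f(x) = x⁴
a = 1.5, b = 2.75, n = 6
h = (b - a)/n = 0.208333

Trapezoidal rule: (h/2)[f(x₀) + 2f(x₁) + 2f(x₂) + ... + f(xₙ)]

x_0 = 1.5000, f(x_0) = 5.062500, coefficient = 1
x_1 = 1.7083, f(x_1) = 8.517075, coefficient = 2
x_2 = 1.9167, f(x_2) = 13.495419, coefficient = 2
x_3 = 2.1250, f(x_3) = 20.390869, coefficient = 2
x_4 = 2.3333, f(x_4) = 29.641975, coefficient = 2
x_5 = 2.5417, f(x_5) = 41.732497, coefficient = 2
x_6 = 2.7500, f(x_6) = 57.191406, coefficient = 1

I ≈ (0.208333/2) × 289.809576 = 30.188498
Exact value: 29.936523
Error: 0.251974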